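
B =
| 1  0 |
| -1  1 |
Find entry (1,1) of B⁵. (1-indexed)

1

B = I + N where N = [[0, 0], [-1, 0]] is strictly lower-triangular, so N² = 0.
(I + N)⁵ = I + 5·N = [[1, 0], [-5, 1]].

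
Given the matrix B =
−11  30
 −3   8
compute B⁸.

[[2551, −7650], [765, −2294]]

tr B = −3 and det B = 2, so the characteristic polynomial is λ² − (−3)λ + (2) with roots −2 and −1.
Eigenvectors give P = [[10, 3], [3, 1]] with P⁻¹ = [[1, −3], [−3, 10]], and B = P·diag(−2, −1)·P⁻¹.
Then B⁸ = P·diag(256, 1)·P⁻¹ = [[2560, 3], [768, 1]] · [[1, −3], [−3, 10]] = [[2551, −7650], [765, −2294]].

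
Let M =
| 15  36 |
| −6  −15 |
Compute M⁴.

tr M = 0 and det M = −9, so the characteristic polynomial is λ² − (0)λ + (−9) with roots −3 and 3.
Eigenvectors give P = [[−2, −3], [1, 1]] with P⁻¹ = [[1, 3], [−1, −2]], and M = P·diag(−3, 3)·P⁻¹.
Then M⁴ = P·diag(81, 81)·P⁻¹ = [[−162, −243], [81, 81]] · [[1, 3], [−1, −2]] = [[81, 0], [0, 81]].

[[81, 0], [0, 81]]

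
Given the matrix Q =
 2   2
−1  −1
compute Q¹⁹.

[[2, 2], [−1, −1]]

Q² = Q (a projection; rank 1, trace 1), so Q¹⁹ = Q.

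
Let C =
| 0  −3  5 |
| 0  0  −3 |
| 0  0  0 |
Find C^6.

C is strictly triangular, hence nilpotent: C^3 = 0, so C^6 = 0.

[[0, 0, 0], [0, 0, 0], [0, 0, 0]]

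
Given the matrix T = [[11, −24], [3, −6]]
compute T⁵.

[[1931, −5064], [633, −1656]]

tr T = 5 and det T = 6, so the characteristic polynomial is λ² − (5)λ + (6) with roots 2 and 3.
Eigenvectors give P = [[−8, 3], [−3, 1]] with P⁻¹ = [[1, −3], [3, −8]], and T = P·diag(2, 3)·P⁻¹.
Then T⁵ = P·diag(32, 243)·P⁻¹ = [[−256, 729], [−96, 243]] · [[1, −3], [3, −8]] = [[1931, −5064], [633, −1656]].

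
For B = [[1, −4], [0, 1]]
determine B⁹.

[[1, −36], [0, 1]]

B = I + N where N = [[0, −4], [0, 0]] is strictly upper-triangular, so N² = 0.
(I + N)⁹ = I + 9·N = [[1, −36], [0, 1]].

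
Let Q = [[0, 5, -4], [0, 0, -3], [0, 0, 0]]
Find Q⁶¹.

Q is strictly triangular, hence nilpotent: Q³ = 0, so Q⁶¹ = 0.

[[0, 0, 0], [0, 0, 0], [0, 0, 0]]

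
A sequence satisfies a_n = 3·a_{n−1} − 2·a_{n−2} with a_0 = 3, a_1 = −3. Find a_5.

With companion matrix Q = [[3, −2], [1, 0]], [a_n, a_{n−1}]ᵀ = Q·[a_{n−1}, a_{n−2}]ᵀ, so [a_5, a_4]ᵀ = Q⁴·[a_1, a_0]ᵀ.
Q⁴ = [[31, −30], [15, −14]], giving [a_5, a_4]ᵀ = [[−183], [−87]].

−183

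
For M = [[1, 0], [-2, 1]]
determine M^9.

[[1, 0], [-18, 1]]

M = I + N where N = [[0, 0], [-2, 0]] is strictly lower-triangular, so N^2 = 0.
(I + N)^9 = I + 9·N = [[1, 0], [-18, 1]].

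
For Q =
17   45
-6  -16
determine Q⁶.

[[379, 945], [-126, -314]]

tr Q = 1 and det Q = -2, so the characteristic polynomial is λ² − (1)λ + (-2) with roots -1 and 2.
Eigenvectors give P = [[5, 3], [-2, -1]] with P⁻¹ = [[-1, -3], [2, 5]], and Q = P·diag(-1, 2)·P⁻¹.
Then Q⁶ = P·diag(1, 64)·P⁻¹ = [[5, 192], [-2, -64]] · [[-1, -3], [2, 5]] = [[379, 945], [-126, -314]].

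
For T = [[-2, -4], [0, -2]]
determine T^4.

T^2 = [[4, 16], [0, 4]]
T^3 = [[-8, -48], [0, -8]]
T^4 = [[16, 128], [0, 16]]

[[16, 128], [0, 16]]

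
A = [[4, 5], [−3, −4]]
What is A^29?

A² = I (check: tr A = 0 and det A = −1), so A^29 = A since 29 is odd.

[[4, 5], [−3, −4]]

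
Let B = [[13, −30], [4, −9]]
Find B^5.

tr B = 4 and det B = 3, so the characteristic polynomial is λ² − (4)λ + (3) with roots 3 and 1.
Eigenvectors give P = [[−3, 5], [−1, 2]] with P⁻¹ = [[−2, 5], [−1, 3]], and B = P·diag(3, 1)·P⁻¹.
Then B^5 = P·diag(243, 1)·P⁻¹ = [[−729, 5], [−243, 2]] · [[−2, 5], [−1, 3]] = [[1453, −3630], [484, −1209]].

[[1453, −3630], [484, −1209]]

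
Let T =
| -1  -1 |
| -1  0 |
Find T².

[[2, 1], [1, 1]]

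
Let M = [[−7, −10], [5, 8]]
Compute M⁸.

tr M = 1 and det M = −6, so the characteristic polynomial is λ² − (1)λ + (−6) with roots 3 and −2.
Eigenvectors give P = [[−1, −2], [1, 1]] with P⁻¹ = [[1, 2], [−1, −1]], and M = P·diag(3, −2)·P⁻¹.
Then M⁸ = P·diag(6561, 256)·P⁻¹ = [[−6561, −512], [6561, 256]] · [[1, 2], [−1, −1]] = [[−6049, −12610], [6305, 12866]].

[[−6049, −12610], [6305, 12866]]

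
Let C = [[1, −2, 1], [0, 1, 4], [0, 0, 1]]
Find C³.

C = I + N where N = [[0, −2, 1], [0, 0, 4], [0, 0, 0]] is strictly upper-triangular, so N³ = 0.
(I + N)³ = I + 3·N + 3·N² = [[1, −6, −21], [0, 1, 12], [0, 0, 1]].

[[1, −6, −21], [0, 1, 12], [0, 0, 1]]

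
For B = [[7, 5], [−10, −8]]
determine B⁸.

tr B = −1 and det B = −6, so the characteristic polynomial is λ² − (−1)λ + (−6) with roots 2 and −3.
Eigenvectors give P = [[1, 1], [−1, −2]] with P⁻¹ = [[2, 1], [−1, −1]], and B = P·diag(2, −3)·P⁻¹.
Then B⁸ = P·diag(256, 6561)·P⁻¹ = [[256, 6561], [−256, −13122]] · [[2, 1], [−1, −1]] = [[−6049, −6305], [12610, 12866]].

[[−6049, −6305], [12610, 12866]]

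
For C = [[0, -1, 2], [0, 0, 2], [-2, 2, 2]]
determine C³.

C² = [[-4, 4, 2], [-4, 4, 4], [-4, 6, 4]]
C³ = [[-4, 8, 4], [-8, 12, 8], [-8, 12, 12]]

[[-4, 8, 4], [-8, 12, 8], [-8, 12, 12]]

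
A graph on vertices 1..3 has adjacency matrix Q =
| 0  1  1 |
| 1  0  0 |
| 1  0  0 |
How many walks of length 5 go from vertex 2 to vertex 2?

0

The number of length-5 walks from vertex 2 to vertex 2 is entry (2,2) of Q⁵, where Q is the adjacency matrix.
Q² = [[2, 0, 0], [0, 1, 1], [0, 1, 1]]
Q³ = [[0, 2, 2], [2, 0, 0], [2, 0, 0]]
Q⁴ = [[4, 0, 0], [0, 2, 2], [0, 2, 2]]
Q⁵ = [[0, 4, 4], [4, 0, 0], [4, 0, 0]]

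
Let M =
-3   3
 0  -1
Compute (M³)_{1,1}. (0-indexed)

-1

M² = [[9, -12], [0, 1]]
M³ = [[-27, 39], [0, -1]]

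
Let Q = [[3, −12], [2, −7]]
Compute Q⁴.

tr Q = −4 and det Q = 3, so the characteristic polynomial is λ² − (−4)λ + (3) with roots −3 and −1.
Eigenvectors give P = [[−2, −3], [−1, −1]] with P⁻¹ = [[1, −3], [−1, 2]], and Q = P·diag(−3, −1)·P⁻¹.
Then Q⁴ = P·diag(81, 1)·P⁻¹ = [[−162, −3], [−81, −1]] · [[1, −3], [−1, 2]] = [[−159, 480], [−80, 241]].

[[−159, 480], [−80, 241]]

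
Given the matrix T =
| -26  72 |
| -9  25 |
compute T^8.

tr T = -1 and det T = -2, so the characteristic polynomial is λ² − (-1)λ + (-2) with roots 1 and -2.
Eigenvectors give P = [[-8, 3], [-3, 1]] with P⁻¹ = [[1, -3], [3, -8]], and T = P·diag(1, -2)·P⁻¹.
Then T^8 = P·diag(1, 256)·P⁻¹ = [[-8, 768], [-3, 256]] · [[1, -3], [3, -8]] = [[2296, -6120], [765, -2039]].

[[2296, -6120], [765, -2039]]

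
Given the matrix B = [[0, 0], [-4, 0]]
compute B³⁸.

B is strictly triangular, hence nilpotent: B² = 0, so B³⁸ = 0.

[[0, 0], [0, 0]]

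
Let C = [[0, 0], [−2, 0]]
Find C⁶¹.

C is strictly triangular, hence nilpotent: C² = 0, so C⁶¹ = 0.

[[0, 0], [0, 0]]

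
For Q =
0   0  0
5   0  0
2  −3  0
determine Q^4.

[[0, 0, 0], [0, 0, 0], [0, 0, 0]]

Q is strictly triangular, hence nilpotent: Q^3 = 0, so Q^4 = 0.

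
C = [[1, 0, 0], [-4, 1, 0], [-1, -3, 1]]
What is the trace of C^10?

C = I + N where N = [[0, 0, 0], [-4, 0, 0], [-1, -3, 0]] is strictly lower-triangular, so N^3 = 0.
(I + N)^10 = I + 10·N + 45·N^2 = [[1, 0, 0], [-40, 1, 0], [530, -30, 1]].

3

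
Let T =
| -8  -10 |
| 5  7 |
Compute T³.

tr T = -1 and det T = -6, so the characteristic polynomial is λ² − (-1)λ + (-6) with roots 2 and -3.
Eigenvectors give P = [[-1, 2], [1, -1]] with P⁻¹ = [[1, 2], [1, 1]], and T = P·diag(2, -3)·P⁻¹.
Then T³ = P·diag(8, -27)·P⁻¹ = [[-8, -54], [8, 27]] · [[1, 2], [1, 1]] = [[-62, -70], [35, 43]].

[[-62, -70], [35, 43]]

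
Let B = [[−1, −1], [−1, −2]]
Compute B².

[[2, 3], [3, 5]]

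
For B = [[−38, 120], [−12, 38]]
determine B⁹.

tr B = 0 and det B = −4, so the characteristic polynomial is λ² − (0)λ + (−4) with roots 2 and −2.
Eigenvectors give P = [[−3, −10], [−1, −3]] with P⁻¹ = [[3, −10], [−1, 3]], and B = P·diag(2, −2)·P⁻¹.
Then B⁹ = P·diag(512, −512)·P⁻¹ = [[−1536, 5120], [−512, 1536]] · [[3, −10], [−1, 3]] = [[−9728, 30720], [−3072, 9728]].

[[−9728, 30720], [−3072, 9728]]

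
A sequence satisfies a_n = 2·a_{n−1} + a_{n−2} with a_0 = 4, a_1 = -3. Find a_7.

-227

With companion matrix C = [[2, 1], [1, 0]], [a_n, a_{n−1}]ᵀ = C·[a_{n−1}, a_{n−2}]ᵀ, so [a_7, a_6]ᵀ = C⁶·[a_1, a_0]ᵀ.
C⁶ = [[169, 70], [70, 29]], giving [a_7, a_6]ᵀ = [[-227], [-94]].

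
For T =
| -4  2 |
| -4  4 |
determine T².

[[8, 0], [0, 8]]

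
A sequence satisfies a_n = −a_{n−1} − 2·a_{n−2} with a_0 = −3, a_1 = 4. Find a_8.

With companion matrix A = [[−1, −2], [1, 0]], [a_n, a_{n−1}]ᵀ = A·[a_{n−1}, a_{n−2}]ᵀ, so [a_8, a_7]ᵀ = A⁷·[a_1, a_0]ᵀ.
A⁷ = [[3, −14], [7, 10]], giving [a_8, a_7]ᵀ = [[54], [−2]].

54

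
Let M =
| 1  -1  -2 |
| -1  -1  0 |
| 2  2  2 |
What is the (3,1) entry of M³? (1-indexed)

M² = [[-2, -4, -6], [0, 2, 2], [4, 0, 0]]
M³ = [[-10, -6, -8], [2, 2, 4], [4, -4, -8]]

4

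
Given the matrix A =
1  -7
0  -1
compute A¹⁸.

[[1, 0], [0, 1]]

A² = I (check: tr A = 0 and det A = -1), so A¹⁸ = I since 18 is even.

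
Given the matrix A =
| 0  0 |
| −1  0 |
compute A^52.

A is strictly triangular, hence nilpotent: A^2 = 0, so A^52 = 0.

[[0, 0], [0, 0]]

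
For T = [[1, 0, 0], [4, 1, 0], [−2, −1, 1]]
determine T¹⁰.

[[1, 0, 0], [40, 1, 0], [−200, −10, 1]]

T = I + N where N = [[0, 0, 0], [4, 0, 0], [−2, −1, 0]] is strictly lower-triangular, so N³ = 0.
(I + N)¹⁰ = I + 10·N + 45·N² = [[1, 0, 0], [40, 1, 0], [−200, −10, 1]].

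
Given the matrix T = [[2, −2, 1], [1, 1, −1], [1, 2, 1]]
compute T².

[[3, −4, 5], [2, −3, −1], [5, 2, 0]]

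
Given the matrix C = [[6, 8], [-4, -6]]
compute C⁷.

tr C = 0 and det C = -4, so the characteristic polynomial is λ² − (0)λ + (-4) with roots 2 and -2.
Eigenvectors give P = [[2, -1], [-1, 1]] with P⁻¹ = [[1, 1], [1, 2]], and C = P·diag(2, -2)·P⁻¹.
Then C⁷ = P·diag(128, -128)·P⁻¹ = [[256, 128], [-128, -128]] · [[1, 1], [1, 2]] = [[384, 512], [-256, -384]].

[[384, 512], [-256, -384]]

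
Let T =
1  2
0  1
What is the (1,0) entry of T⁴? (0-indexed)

T = I + N where N = [[0, 2], [0, 0]] is strictly upper-triangular, so N² = 0.
(I + N)⁴ = I + 4·N = [[1, 8], [0, 1]].

0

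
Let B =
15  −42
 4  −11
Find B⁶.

tr B = 4 and det B = 3, so the characteristic polynomial is λ² − (4)λ + (3) with roots 3 and 1.
Eigenvectors give P = [[7, 3], [2, 1]] with P⁻¹ = [[1, −3], [−2, 7]], and B = P·diag(3, 1)·P⁻¹.
Then B⁶ = P·diag(729, 1)·P⁻¹ = [[5103, 3], [1458, 1]] · [[1, −3], [−2, 7]] = [[5097, −15288], [1456, −4367]].

[[5097, −15288], [1456, −4367]]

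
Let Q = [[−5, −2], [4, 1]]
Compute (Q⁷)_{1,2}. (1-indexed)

tr Q = −4 and det Q = 3, so the characteristic polynomial is λ² − (−4)λ + (3) with roots −3 and −1.
Eigenvectors give P = [[−1, −1], [1, 2]] with P⁻¹ = [[−2, −1], [1, 1]], and Q = P·diag(−3, −1)·P⁻¹.
Then Q⁷ = P·diag(−2187, −1)·P⁻¹ = [[2187, 1], [−2187, −2]] · [[−2, −1], [1, 1]] = [[−4373, −2186], [4372, 2185]].

−2186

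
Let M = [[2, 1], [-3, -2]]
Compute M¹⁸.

M² = I (check: tr M = 0 and det M = -1), so M¹⁸ = I since 18 is even.

[[1, 0], [0, 1]]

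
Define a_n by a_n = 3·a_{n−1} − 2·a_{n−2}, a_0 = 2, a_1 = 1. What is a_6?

With companion matrix C = [[3, −2], [1, 0]], [a_n, a_{n−1}]ᵀ = C·[a_{n−1}, a_{n−2}]ᵀ, so [a_6, a_5]ᵀ = C^5·[a_1, a_0]ᵀ.
C^5 = [[63, −62], [31, −30]], giving [a_6, a_5]ᵀ = [[−61], [−29]].

−61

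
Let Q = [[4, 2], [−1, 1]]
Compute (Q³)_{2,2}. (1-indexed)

tr Q = 5 and det Q = 6, so the characteristic polynomial is λ² − (5)λ + (6) with roots 3 and 2.
Eigenvectors give P = [[−2, −1], [1, 1]] with P⁻¹ = [[−1, −1], [1, 2]], and Q = P·diag(3, 2)·P⁻¹.
Then Q³ = P·diag(27, 8)·P⁻¹ = [[−54, −8], [27, 8]] · [[−1, −1], [1, 2]] = [[46, 38], [−19, −11]].

−11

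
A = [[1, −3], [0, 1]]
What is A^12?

A = I + N where N = [[0, −3], [0, 0]] is strictly upper-triangular, so N^2 = 0.
(I + N)^12 = I + 12·N = [[1, −36], [0, 1]].

[[1, −36], [0, 1]]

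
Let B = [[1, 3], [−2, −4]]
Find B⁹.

[[1021, 1533], [−1022, −1534]]

tr B = −3 and det B = 2, so the characteristic polynomial is λ² − (−3)λ + (2) with roots −2 and −1.
Eigenvectors give P = [[−1, 3], [1, −2]] with P⁻¹ = [[2, 3], [1, 1]], and B = P·diag(−2, −1)·P⁻¹.
Then B⁹ = P·diag(−512, −1)·P⁻¹ = [[512, −3], [−512, 2]] · [[2, 3], [1, 1]] = [[1021, 1533], [−1022, −1534]].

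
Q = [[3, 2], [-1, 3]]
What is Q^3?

Q^2 = [[7, 12], [-6, 7]]
Q^3 = [[9, 50], [-25, 9]]

[[9, 50], [-25, 9]]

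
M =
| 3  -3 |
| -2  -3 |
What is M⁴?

[[225, 0], [0, 225]]

M² = [[15, 0], [0, 15]]
M³ = [[45, -45], [-30, -45]]
M⁴ = [[225, 0], [0, 225]]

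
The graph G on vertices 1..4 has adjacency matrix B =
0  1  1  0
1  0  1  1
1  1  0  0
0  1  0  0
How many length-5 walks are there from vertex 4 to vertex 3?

6

The number of length-5 walks from vertex 4 to vertex 3 is entry (4,3) of B⁵, where B is the adjacency matrix.
B² = [[2, 1, 1, 1], [1, 3, 1, 0], [1, 1, 2, 1], [1, 0, 1, 1]]
B³ = [[2, 4, 3, 1], [4, 2, 4, 3], [3, 4, 2, 1], [1, 3, 1, 0]]
B⁴ = [[7, 6, 6, 4], [6, 11, 6, 2], [6, 6, 7, 4], [4, 2, 4, 3]]
B⁵ = [[12, 17, 13, 6], [17, 14, 17, 11], [13, 17, 12, 6], [6, 11, 6, 2]]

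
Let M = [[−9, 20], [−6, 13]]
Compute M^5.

tr M = 4 and det M = 3, so the characteristic polynomial is λ² − (4)λ + (3) with roots 3 and 1.
Eigenvectors give P = [[−5, 2], [−3, 1]] with P⁻¹ = [[1, −2], [3, −5]], and M = P·diag(3, 1)·P⁻¹.
Then M^5 = P·diag(243, 1)·P⁻¹ = [[−1215, 2], [−729, 1]] · [[1, −2], [3, −5]] = [[−1209, 2420], [−726, 1453]].

[[−1209, 2420], [−726, 1453]]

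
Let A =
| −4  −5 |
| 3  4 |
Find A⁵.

[[−4, −5], [3, 4]]

A² = I (check: tr A = 0 and det A = −1), so A⁵ = A since 5 is odd.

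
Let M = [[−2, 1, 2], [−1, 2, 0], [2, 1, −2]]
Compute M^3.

[[−32, 3, 30], [−7, 4, 4], [32, 3, −34]]

M^2 = [[7, 2, −8], [0, 3, −2], [−9, 2, 8]]
M^3 = [[−32, 3, 30], [−7, 4, 4], [32, 3, −34]]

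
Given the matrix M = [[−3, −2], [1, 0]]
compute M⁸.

[[511, 510], [−255, −254]]

tr M = −3 and det M = 2, so the characteristic polynomial is λ² − (−3)λ + (2) with roots −1 and −2.
Eigenvectors give P = [[−1, 2], [1, −1]] with P⁻¹ = [[1, 2], [1, 1]], and M = P·diag(−1, −2)·P⁻¹.
Then M⁸ = P·diag(1, 256)·P⁻¹ = [[−1, 512], [1, −256]] · [[1, 2], [1, 1]] = [[511, 510], [−255, −254]].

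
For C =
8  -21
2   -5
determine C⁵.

tr C = 3 and det C = 2, so the characteristic polynomial is λ² − (3)λ + (2) with roots 1 and 2.
Eigenvectors give P = [[-3, 7], [-1, 2]] with P⁻¹ = [[2, -7], [1, -3]], and C = P·diag(1, 2)·P⁻¹.
Then C⁵ = P·diag(1, 32)·P⁻¹ = [[-3, 224], [-1, 64]] · [[2, -7], [1, -3]] = [[218, -651], [62, -185]].

[[218, -651], [62, -185]]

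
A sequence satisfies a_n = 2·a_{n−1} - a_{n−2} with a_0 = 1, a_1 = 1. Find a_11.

With companion matrix T = [[2, -1], [1, 0]], [a_n, a_{n−1}]ᵀ = T·[a_{n−1}, a_{n−2}]ᵀ, so [a_11, a_10]ᵀ = T¹⁰·[a_1, a_0]ᵀ.
T¹⁰ = [[11, -10], [10, -9]], giving [a_11, a_10]ᵀ = [[1], [1]].

1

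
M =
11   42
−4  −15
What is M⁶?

[[−4367, −15288], [1456, 5097]]

tr M = −4 and det M = 3, so the characteristic polynomial is λ² − (−4)λ + (3) with roots −3 and −1.
Eigenvectors give P = [[−3, 7], [1, −2]] with P⁻¹ = [[2, 7], [1, 3]], and M = P·diag(−3, −1)·P⁻¹.
Then M⁶ = P·diag(729, 1)·P⁻¹ = [[−2187, 7], [729, −2]] · [[2, 7], [1, 3]] = [[−4367, −15288], [1456, 5097]].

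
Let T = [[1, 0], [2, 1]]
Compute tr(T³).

T = I + N where N = [[0, 0], [2, 0]] is strictly lower-triangular, so N² = 0.
(I + N)³ = I + 3·N = [[1, 0], [6, 1]].

2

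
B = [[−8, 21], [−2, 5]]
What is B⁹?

tr B = −3 and det B = 2, so the characteristic polynomial is λ² − (−3)λ + (2) with roots −2 and −1.
Eigenvectors give P = [[−7, 3], [−2, 1]] with P⁻¹ = [[−1, 3], [−2, 7]], and B = P·diag(−2, −1)·P⁻¹.
Then B⁹ = P·diag(−512, −1)·P⁻¹ = [[3584, −3], [1024, −1]] · [[−1, 3], [−2, 7]] = [[−3578, 10731], [−1022, 3065]].

[[−3578, 10731], [−1022, 3065]]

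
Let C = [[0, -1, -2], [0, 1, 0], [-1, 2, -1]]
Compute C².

[[2, -5, 2], [0, 1, 0], [1, 1, 3]]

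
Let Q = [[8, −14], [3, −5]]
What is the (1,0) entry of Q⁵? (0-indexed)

tr Q = 3 and det Q = 2, so the characteristic polynomial is λ² − (3)λ + (2) with roots 2 and 1.
Eigenvectors give P = [[7, 2], [3, 1]] with P⁻¹ = [[1, −2], [−3, 7]], and Q = P·diag(2, 1)·P⁻¹.
Then Q⁵ = P·diag(32, 1)·P⁻¹ = [[224, 2], [96, 1]] · [[1, −2], [−3, 7]] = [[218, −434], [93, −185]].

93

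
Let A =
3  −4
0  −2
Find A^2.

[[9, −4], [0, 4]]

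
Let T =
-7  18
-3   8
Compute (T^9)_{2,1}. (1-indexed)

-513

tr T = 1 and det T = -2, so the characteristic polynomial is λ² − (1)λ + (-2) with roots -1 and 2.
Eigenvectors give P = [[3, 2], [1, 1]] with P⁻¹ = [[1, -2], [-1, 3]], and T = P·diag(-1, 2)·P⁻¹.
Then T^9 = P·diag(-1, 512)·P⁻¹ = [[-3, 1024], [-1, 512]] · [[1, -2], [-1, 3]] = [[-1027, 3078], [-513, 1538]].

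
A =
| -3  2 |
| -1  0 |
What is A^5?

[[-63, 62], [-31, 30]]

tr A = -3 and det A = 2, so the characteristic polynomial is λ² − (-3)λ + (2) with roots -2 and -1.
Eigenvectors give P = [[2, -1], [1, -1]] with P⁻¹ = [[1, -1], [1, -2]], and A = P·diag(-2, -1)·P⁻¹.
Then A^5 = P·diag(-32, -1)·P⁻¹ = [[-64, 1], [-32, 1]] · [[1, -1], [1, -2]] = [[-63, 62], [-31, 30]].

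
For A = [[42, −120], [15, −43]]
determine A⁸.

[[−50184, 151320], [−18915, 57001]]

tr A = −1 and det A = −6, so the characteristic polynomial is λ² − (−1)λ + (−6) with roots 2 and −3.
Eigenvectors give P = [[3, −8], [1, −3]] with P⁻¹ = [[3, −8], [1, −3]], and A = P·diag(2, −3)·P⁻¹.
Then A⁸ = P·diag(256, 6561)·P⁻¹ = [[768, −52488], [256, −19683]] · [[3, −8], [1, −3]] = [[−50184, 151320], [−18915, 57001]].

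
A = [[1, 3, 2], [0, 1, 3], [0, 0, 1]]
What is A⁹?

A = I + N where N = [[0, 3, 2], [0, 0, 3], [0, 0, 0]] is strictly upper-triangular, so N³ = 0.
(I + N)⁹ = I + 9·N + 36·N² = [[1, 27, 342], [0, 1, 27], [0, 0, 1]].

[[1, 27, 342], [0, 1, 27], [0, 0, 1]]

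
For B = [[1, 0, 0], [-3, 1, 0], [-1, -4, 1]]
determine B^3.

B = I + N where N = [[0, 0, 0], [-3, 0, 0], [-1, -4, 0]] is strictly lower-triangular, so N^3 = 0.
(I + N)^3 = I + 3·N + 3·N^2 = [[1, 0, 0], [-9, 1, 0], [33, -12, 1]].

[[1, 0, 0], [-9, 1, 0], [33, -12, 1]]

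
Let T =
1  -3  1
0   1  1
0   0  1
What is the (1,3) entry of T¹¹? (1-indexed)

-154

T = I + N where N = [[0, -3, 1], [0, 0, 1], [0, 0, 0]] is strictly upper-triangular, so N³ = 0.
(I + N)¹¹ = I + 11·N + 55·N² = [[1, -33, -154], [0, 1, 11], [0, 0, 1]].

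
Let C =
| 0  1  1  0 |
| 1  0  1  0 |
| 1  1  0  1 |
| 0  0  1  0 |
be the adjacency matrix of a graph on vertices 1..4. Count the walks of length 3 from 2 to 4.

The number of length-3 walks from vertex 2 to vertex 4 is entry (2,4) of C³, where C is the adjacency matrix.
C² = [[2, 1, 1, 1], [1, 2, 1, 1], [1, 1, 3, 0], [1, 1, 0, 1]]
C³ = [[2, 3, 4, 1], [3, 2, 4, 1], [4, 4, 2, 3], [1, 1, 3, 0]]

1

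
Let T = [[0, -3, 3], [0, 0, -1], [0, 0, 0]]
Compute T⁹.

[[0, 0, 0], [0, 0, 0], [0, 0, 0]]

T is strictly triangular, hence nilpotent: T³ = 0, so T⁹ = 0.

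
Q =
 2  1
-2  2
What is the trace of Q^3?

Q^2 = [[2, 4], [-8, 2]]
Q^3 = [[-4, 10], [-20, -4]]

-8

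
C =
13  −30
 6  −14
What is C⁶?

[[−251, 630], [−126, 316]]

tr C = −1 and det C = −2, so the characteristic polynomial is λ² − (−1)λ + (−2) with roots −2 and 1.
Eigenvectors give P = [[2, 5], [1, 2]] with P⁻¹ = [[−2, 5], [1, −2]], and C = P·diag(−2, 1)·P⁻¹.
Then C⁶ = P·diag(64, 1)·P⁻¹ = [[128, 5], [64, 2]] · [[−2, 5], [1, −2]] = [[−251, 630], [−126, 316]].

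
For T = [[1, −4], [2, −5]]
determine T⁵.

[[241, −484], [242, −485]]

tr T = −4 and det T = 3, so the characteristic polynomial is λ² − (−4)λ + (3) with roots −3 and −1.
Eigenvectors give P = [[1, 2], [1, 1]] with P⁻¹ = [[−1, 2], [1, −1]], and T = P·diag(−3, −1)·P⁻¹.
Then T⁵ = P·diag(−243, −1)·P⁻¹ = [[−243, −2], [−243, −1]] · [[−1, 2], [1, −1]] = [[241, −484], [242, −485]].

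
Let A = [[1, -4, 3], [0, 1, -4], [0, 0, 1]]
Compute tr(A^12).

3

A = I + N where N = [[0, -4, 3], [0, 0, -4], [0, 0, 0]] is strictly upper-triangular, so N^3 = 0.
(I + N)^12 = I + 12·N + 66·N^2 = [[1, -48, 1092], [0, 1, -48], [0, 0, 1]].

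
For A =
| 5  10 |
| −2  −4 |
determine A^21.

A² = A (a projection; rank 1, trace 1), so A^21 = A.

[[5, 10], [−2, −4]]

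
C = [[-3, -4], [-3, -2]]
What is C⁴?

[[741, 740], [555, 556]]

C² = [[21, 20], [15, 16]]
C³ = [[-123, -124], [-93, -92]]
C⁴ = [[741, 740], [555, 556]]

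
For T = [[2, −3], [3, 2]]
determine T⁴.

[[−119, 120], [−120, −119]]

T² = [[−5, −12], [12, −5]]
T³ = [[−46, −9], [9, −46]]
T⁴ = [[−119, 120], [−120, −119]]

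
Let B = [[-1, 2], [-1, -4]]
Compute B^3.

[[11, 38], [-19, -46]]

tr B = -5 and det B = 6, so the characteristic polynomial is λ² − (-5)λ + (6) with roots -2 and -3.
Eigenvectors give P = [[-2, -1], [1, 1]] with P⁻¹ = [[-1, -1], [1, 2]], and B = P·diag(-2, -3)·P⁻¹.
Then B^3 = P·diag(-8, -27)·P⁻¹ = [[16, 27], [-8, -27]] · [[-1, -1], [1, 2]] = [[11, 38], [-19, -46]].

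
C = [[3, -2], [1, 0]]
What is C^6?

tr C = 3 and det C = 2, so the characteristic polynomial is λ² − (3)λ + (2) with roots 1 and 2.
Eigenvectors give P = [[1, 2], [1, 1]] with P⁻¹ = [[-1, 2], [1, -1]], and C = P·diag(1, 2)·P⁻¹.
Then C^6 = P·diag(1, 64)·P⁻¹ = [[1, 128], [1, 64]] · [[-1, 2], [1, -1]] = [[127, -126], [63, -62]].

[[127, -126], [63, -62]]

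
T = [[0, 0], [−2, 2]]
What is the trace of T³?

T² = [[0, 0], [−4, 4]]
T³ = [[0, 0], [−8, 8]]

8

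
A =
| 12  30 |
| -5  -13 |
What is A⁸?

tr A = -1 and det A = -6, so the characteristic polynomial is λ² − (-1)λ + (-6) with roots 2 and -3.
Eigenvectors give P = [[-3, -2], [1, 1]] with P⁻¹ = [[-1, -2], [1, 3]], and A = P·diag(2, -3)·P⁻¹.
Then A⁸ = P·diag(256, 6561)·P⁻¹ = [[-768, -13122], [256, 6561]] · [[-1, -2], [1, 3]] = [[-12354, -37830], [6305, 19171]].

[[-12354, -37830], [6305, 19171]]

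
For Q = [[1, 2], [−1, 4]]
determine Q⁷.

[[−1931, 4118], [−2059, 4246]]

tr Q = 5 and det Q = 6, so the characteristic polynomial is λ² − (5)λ + (6) with roots 2 and 3.
Eigenvectors give P = [[−2, −1], [−1, −1]] with P⁻¹ = [[−1, 1], [1, −2]], and Q = P·diag(2, 3)·P⁻¹.
Then Q⁷ = P·diag(128, 2187)·P⁻¹ = [[−256, −2187], [−128, −2187]] · [[−1, 1], [1, −2]] = [[−1931, 4118], [−2059, 4246]].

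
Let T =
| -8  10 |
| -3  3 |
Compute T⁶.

tr T = -5 and det T = 6, so the characteristic polynomial is λ² − (-5)λ + (6) with roots -2 and -3.
Eigenvectors give P = [[-5, 2], [-3, 1]] with P⁻¹ = [[1, -2], [3, -5]], and T = P·diag(-2, -3)·P⁻¹.
Then T⁶ = P·diag(64, 729)·P⁻¹ = [[-320, 1458], [-192, 729]] · [[1, -2], [3, -5]] = [[4054, -6650], [1995, -3261]].

[[4054, -6650], [1995, -3261]]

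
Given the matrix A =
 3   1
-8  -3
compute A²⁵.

[[3, 1], [-8, -3]]

A² = I (check: tr A = 0 and det A = -1), so A²⁵ = A since 25 is odd.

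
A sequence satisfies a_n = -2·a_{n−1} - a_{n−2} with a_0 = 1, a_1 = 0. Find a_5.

4

With companion matrix A = [[-2, -1], [1, 0]], [a_n, a_{n−1}]ᵀ = A·[a_{n−1}, a_{n−2}]ᵀ, so [a_5, a_4]ᵀ = A⁴·[a_1, a_0]ᵀ.
A⁴ = [[5, 4], [-4, -3]], giving [a_5, a_4]ᵀ = [[4], [-3]].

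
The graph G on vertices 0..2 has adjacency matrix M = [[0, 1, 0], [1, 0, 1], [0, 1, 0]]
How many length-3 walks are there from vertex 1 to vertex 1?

0

The number of length-3 walks from vertex 1 to vertex 1 is entry (1,1) of M^3, where M is the adjacency matrix.
M^2 = [[1, 0, 1], [0, 2, 0], [1, 0, 1]]
M^3 = [[0, 2, 0], [2, 0, 2], [0, 2, 0]]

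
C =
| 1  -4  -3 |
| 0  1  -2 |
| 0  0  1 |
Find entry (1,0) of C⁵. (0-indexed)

0

C = I + N where N = [[0, -4, -3], [0, 0, -2], [0, 0, 0]] is strictly upper-triangular, so N³ = 0.
(I + N)⁵ = I + 5·N + 10·N² = [[1, -20, 65], [0, 1, -10], [0, 0, 1]].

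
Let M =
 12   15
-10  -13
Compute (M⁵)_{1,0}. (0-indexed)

tr M = -1 and det M = -6, so the characteristic polynomial is λ² − (-1)λ + (-6) with roots 2 and -3.
Eigenvectors give P = [[3, 1], [-2, -1]] with P⁻¹ = [[1, 1], [-2, -3]], and M = P·diag(2, -3)·P⁻¹.
Then M⁵ = P·diag(32, -243)·P⁻¹ = [[96, -243], [-64, 243]] · [[1, 1], [-2, -3]] = [[582, 825], [-550, -793]].

-550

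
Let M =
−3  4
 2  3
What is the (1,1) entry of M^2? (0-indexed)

17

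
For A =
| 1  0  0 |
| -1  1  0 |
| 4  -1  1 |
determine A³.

A = I + N where N = [[0, 0, 0], [-1, 0, 0], [4, -1, 0]] is strictly lower-triangular, so N³ = 0.
(I + N)³ = I + 3·N + 3·N² = [[1, 0, 0], [-3, 1, 0], [15, -3, 1]].

[[1, 0, 0], [-3, 1, 0], [15, -3, 1]]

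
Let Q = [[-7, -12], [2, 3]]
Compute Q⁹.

[[-59047, -118092], [19682, 39363]]

tr Q = -4 and det Q = 3, so the characteristic polynomial is λ² − (-4)λ + (3) with roots -3 and -1.
Eigenvectors give P = [[3, 2], [-1, -1]] with P⁻¹ = [[1, 2], [-1, -3]], and Q = P·diag(-3, -1)·P⁻¹.
Then Q⁹ = P·diag(-19683, -1)·P⁻¹ = [[-59049, -2], [19683, 1]] · [[1, 2], [-1, -3]] = [[-59047, -118092], [19682, 39363]].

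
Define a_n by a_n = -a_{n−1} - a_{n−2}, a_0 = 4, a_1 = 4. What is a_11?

-8

With companion matrix A = [[-1, -1], [1, 0]], [a_n, a_{n−1}]ᵀ = A·[a_{n−1}, a_{n−2}]ᵀ, so [a_11, a_10]ᵀ = A¹⁰·[a_1, a_0]ᵀ.
A¹⁰ = [[-1, -1], [1, 0]], giving [a_11, a_10]ᵀ = [[-8], [4]].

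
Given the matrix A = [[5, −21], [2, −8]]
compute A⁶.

tr A = −3 and det A = 2, so the characteristic polynomial is λ² − (−3)λ + (2) with roots −1 and −2.
Eigenvectors give P = [[7, 3], [2, 1]] with P⁻¹ = [[1, −3], [−2, 7]], and A = P·diag(−1, −2)·P⁻¹.
Then A⁶ = P·diag(1, 64)·P⁻¹ = [[7, 192], [2, 64]] · [[1, −3], [−2, 7]] = [[−377, 1323], [−126, 442]].

[[−377, 1323], [−126, 442]]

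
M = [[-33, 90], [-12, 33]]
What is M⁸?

[[6561, 0], [0, 6561]]

tr M = 0 and det M = -9, so the characteristic polynomial is λ² − (0)λ + (-9) with roots 3 and -3.
Eigenvectors give P = [[-5, 3], [-2, 1]] with P⁻¹ = [[1, -3], [2, -5]], and M = P·diag(3, -3)·P⁻¹.
Then M⁸ = P·diag(6561, 6561)·P⁻¹ = [[-32805, 19683], [-13122, 6561]] · [[1, -3], [2, -5]] = [[6561, 0], [0, 6561]].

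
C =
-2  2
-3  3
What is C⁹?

[[-2, 2], [-3, 3]]

C² = C (a projection; rank 1, trace 1), so C⁹ = C.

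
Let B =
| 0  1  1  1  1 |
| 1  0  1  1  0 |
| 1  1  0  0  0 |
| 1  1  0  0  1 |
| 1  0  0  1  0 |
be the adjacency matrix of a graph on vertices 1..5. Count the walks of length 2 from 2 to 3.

1

The number of length-2 walks from vertex 2 to vertex 3 is entry (2,3) of B^2, where B is the adjacency matrix.
B^2 = [[4, 2, 1, 2, 1], [2, 3, 1, 1, 2], [1, 1, 2, 2, 1], [2, 1, 2, 3, 1], [1, 2, 1, 1, 2]]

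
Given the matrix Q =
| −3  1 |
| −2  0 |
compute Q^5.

tr Q = −3 and det Q = 2, so the characteristic polynomial is λ² − (−3)λ + (2) with roots −1 and −2.
Eigenvectors give P = [[−1, −1], [−2, −1]] with P⁻¹ = [[1, −1], [−2, 1]], and Q = P·diag(−1, −2)·P⁻¹.
Then Q^5 = P·diag(−1, −32)·P⁻¹ = [[1, 32], [2, 32]] · [[1, −1], [−2, 1]] = [[−63, 31], [−62, 30]].

[[−63, 31], [−62, 30]]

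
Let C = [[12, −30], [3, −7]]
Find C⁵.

tr C = 5 and det C = 6, so the characteristic polynomial is λ² − (5)λ + (6) with roots 2 and 3.
Eigenvectors give P = [[−3, 10], [−1, 3]] with P⁻¹ = [[3, −10], [1, −3]], and C = P·diag(2, 3)·P⁻¹.
Then C⁵ = P·diag(32, 243)·P⁻¹ = [[−96, 2430], [−32, 729]] · [[3, −10], [1, −3]] = [[2142, −6330], [633, −1867]].

[[2142, −6330], [633, −1867]]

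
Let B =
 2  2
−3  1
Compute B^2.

[[−2, 6], [−9, −5]]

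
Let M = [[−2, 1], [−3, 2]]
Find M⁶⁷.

[[−2, 1], [−3, 2]]

M² = I (check: tr M = 0 and det M = −1), so M⁶⁷ = M since 67 is odd.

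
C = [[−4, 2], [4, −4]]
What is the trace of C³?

C² = [[24, −16], [−32, 24]]
C³ = [[−160, 112], [224, −160]]

−320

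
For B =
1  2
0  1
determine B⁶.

[[1, 12], [0, 1]]

B = I + N where N = [[0, 2], [0, 0]] is strictly upper-triangular, so N² = 0.
(I + N)⁶ = I + 6·N = [[1, 12], [0, 1]].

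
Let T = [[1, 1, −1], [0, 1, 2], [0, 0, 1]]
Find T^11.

[[1, 11, 99], [0, 1, 22], [0, 0, 1]]

T = I + N where N = [[0, 1, −1], [0, 0, 2], [0, 0, 0]] is strictly upper-triangular, so N^3 = 0.
(I + N)^11 = I + 11·N + 55·N^2 = [[1, 11, 99], [0, 1, 22], [0, 0, 1]].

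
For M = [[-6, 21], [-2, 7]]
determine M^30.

[[-6, 21], [-2, 7]]

M² = M (a projection; rank 1, trace 1), so M^30 = M.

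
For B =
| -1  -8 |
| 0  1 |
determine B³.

[[-1, -8], [0, 1]]

B² = I (check: tr B = 0 and det B = -1), so B³ = B since 3 is odd.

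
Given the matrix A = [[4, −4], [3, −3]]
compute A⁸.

[[4, −4], [3, −3]]

A² = A (a projection; rank 1, trace 1), so A⁸ = A.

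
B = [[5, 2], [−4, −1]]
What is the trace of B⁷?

tr B = 4 and det B = 3, so the characteristic polynomial is λ² − (4)λ + (3) with roots 3 and 1.
Eigenvectors give P = [[−1, −1], [1, 2]] with P⁻¹ = [[−2, −1], [1, 1]], and B = P·diag(3, 1)·P⁻¹.
Then B⁷ = P·diag(2187, 1)·P⁻¹ = [[−2187, −1], [2187, 2]] · [[−2, −1], [1, 1]] = [[4373, 2186], [−4372, −2185]].

2188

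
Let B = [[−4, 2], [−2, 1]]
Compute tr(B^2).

9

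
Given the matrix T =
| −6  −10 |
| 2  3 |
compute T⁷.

[[−636, −1270], [254, 507]]

tr T = −3 and det T = 2, so the characteristic polynomial is λ² − (−3)λ + (2) with roots −2 and −1.
Eigenvectors give P = [[−5, 2], [2, −1]] with P⁻¹ = [[−1, −2], [−2, −5]], and T = P·diag(−2, −1)·P⁻¹.
Then T⁷ = P·diag(−128, −1)·P⁻¹ = [[640, −2], [−256, 1]] · [[−1, −2], [−2, −5]] = [[−636, −1270], [254, 507]].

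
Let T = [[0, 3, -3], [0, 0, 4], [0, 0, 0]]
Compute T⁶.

[[0, 0, 0], [0, 0, 0], [0, 0, 0]]

T is strictly triangular, hence nilpotent: T³ = 0, so T⁶ = 0.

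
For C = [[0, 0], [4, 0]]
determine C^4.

C is strictly triangular, hence nilpotent: C^2 = 0, so C^4 = 0.

[[0, 0], [0, 0]]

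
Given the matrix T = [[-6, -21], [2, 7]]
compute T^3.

[[-6, -21], [2, 7]]

T² = T (a projection; rank 1, trace 1), so T^3 = T.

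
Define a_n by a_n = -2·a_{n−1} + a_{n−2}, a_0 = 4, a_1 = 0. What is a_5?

With companion matrix B = [[-2, 1], [1, 0]], [a_n, a_{n−1}]ᵀ = B·[a_{n−1}, a_{n−2}]ᵀ, so [a_5, a_4]ᵀ = B⁴·[a_1, a_0]ᵀ.
B⁴ = [[29, -12], [-12, 5]], giving [a_5, a_4]ᵀ = [[-48], [20]].

-48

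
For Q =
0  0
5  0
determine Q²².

Q is strictly triangular, hence nilpotent: Q² = 0, so Q²² = 0.

[[0, 0], [0, 0]]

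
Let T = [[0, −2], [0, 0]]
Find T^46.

[[0, 0], [0, 0]]

T is strictly triangular, hence nilpotent: T^2 = 0, so T^46 = 0.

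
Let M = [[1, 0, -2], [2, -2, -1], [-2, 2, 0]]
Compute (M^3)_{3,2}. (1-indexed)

M^2 = [[5, -4, -2], [0, 2, -2], [2, -4, 2]]
M^3 = [[1, 4, -6], [8, -8, -2], [-10, 12, 0]]

12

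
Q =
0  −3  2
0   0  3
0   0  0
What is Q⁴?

[[0, 0, 0], [0, 0, 0], [0, 0, 0]]

Q is strictly triangular, hence nilpotent: Q³ = 0, so Q⁴ = 0.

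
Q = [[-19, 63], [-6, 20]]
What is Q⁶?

tr Q = 1 and det Q = -2, so the characteristic polynomial is λ² − (1)λ + (-2) with roots 2 and -1.
Eigenvectors give P = [[-3, 7], [-1, 2]] with P⁻¹ = [[2, -7], [1, -3]], and Q = P·diag(2, -1)·P⁻¹.
Then Q⁶ = P·diag(64, 1)·P⁻¹ = [[-192, 7], [-64, 2]] · [[2, -7], [1, -3]] = [[-377, 1323], [-126, 442]].

[[-377, 1323], [-126, 442]]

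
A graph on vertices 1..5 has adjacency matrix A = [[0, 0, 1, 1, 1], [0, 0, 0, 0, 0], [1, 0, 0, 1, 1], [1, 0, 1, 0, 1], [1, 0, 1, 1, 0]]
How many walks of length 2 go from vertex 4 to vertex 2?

0

The number of length-2 walks from vertex 4 to vertex 2 is entry (4,2) of A², where A is the adjacency matrix.
A² = [[3, 0, 2, 2, 2], [0, 0, 0, 0, 0], [2, 0, 3, 2, 2], [2, 0, 2, 3, 2], [2, 0, 2, 2, 3]]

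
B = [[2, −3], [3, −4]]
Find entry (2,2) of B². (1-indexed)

7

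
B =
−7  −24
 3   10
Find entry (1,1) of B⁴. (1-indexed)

−119

tr B = 3 and det B = 2, so the characteristic polynomial is λ² − (3)λ + (2) with roots 1 and 2.
Eigenvectors give P = [[3, −8], [−1, 3]] with P⁻¹ = [[3, 8], [1, 3]], and B = P·diag(1, 2)·P⁻¹.
Then B⁴ = P·diag(1, 16)·P⁻¹ = [[3, −128], [−1, 48]] · [[3, 8], [1, 3]] = [[−119, −360], [45, 136]].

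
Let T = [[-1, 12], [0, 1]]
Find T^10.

[[1, 0], [0, 1]]

T² = I (check: tr T = 0 and det T = -1), so T^10 = I since 10 is even.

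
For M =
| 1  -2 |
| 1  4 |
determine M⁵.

[[-179, -422], [211, 454]]

tr M = 5 and det M = 6, so the characteristic polynomial is λ² − (5)λ + (6) with roots 2 and 3.
Eigenvectors give P = [[-2, 1], [1, -1]] with P⁻¹ = [[-1, -1], [-1, -2]], and M = P·diag(2, 3)·P⁻¹.
Then M⁵ = P·diag(32, 243)·P⁻¹ = [[-64, 243], [32, -243]] · [[-1, -1], [-1, -2]] = [[-179, -422], [211, 454]].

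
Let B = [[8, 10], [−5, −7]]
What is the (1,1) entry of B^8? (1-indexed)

tr B = 1 and det B = −6, so the characteristic polynomial is λ² − (1)λ + (−6) with roots 3 and −2.
Eigenvectors give P = [[2, −1], [−1, 1]] with P⁻¹ = [[1, 1], [1, 2]], and B = P·diag(3, −2)·P⁻¹.
Then B^8 = P·diag(6561, 256)·P⁻¹ = [[13122, −256], [−6561, 256]] · [[1, 1], [1, 2]] = [[12866, 12610], [−6305, −6049]].

12866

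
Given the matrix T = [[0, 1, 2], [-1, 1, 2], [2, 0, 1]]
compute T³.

[[7, 4, 12], [4, 3, 8], [8, 4, 13]]

T² = [[3, 1, 4], [3, 0, 2], [2, 2, 5]]
T³ = [[7, 4, 12], [4, 3, 8], [8, 4, 13]]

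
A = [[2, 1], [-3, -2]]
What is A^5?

[[2, 1], [-3, -2]]

A² = I (check: tr A = 0 and det A = -1), so A^5 = A since 5 is odd.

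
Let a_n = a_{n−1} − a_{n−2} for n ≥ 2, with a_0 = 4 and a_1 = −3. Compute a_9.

With companion matrix Q = [[1, −1], [1, 0]], [a_n, a_{n−1}]ᵀ = Q·[a_{n−1}, a_{n−2}]ᵀ, so [a_9, a_8]ᵀ = Q^8·[a_1, a_0]ᵀ.
Q^8 = [[0, −1], [1, −1]], giving [a_9, a_8]ᵀ = [[−4], [−7]].

−4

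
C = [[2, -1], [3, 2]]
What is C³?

C² = [[1, -4], [12, 1]]
C³ = [[-10, -9], [27, -10]]

[[-10, -9], [27, -10]]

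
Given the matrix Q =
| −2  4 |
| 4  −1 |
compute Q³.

[[−88, 92], [92, −65]]

Q² = [[20, −12], [−12, 17]]
Q³ = [[−88, 92], [92, −65]]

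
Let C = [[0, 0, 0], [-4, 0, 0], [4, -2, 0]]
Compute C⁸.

[[0, 0, 0], [0, 0, 0], [0, 0, 0]]

C is strictly triangular, hence nilpotent: C³ = 0, so C⁸ = 0.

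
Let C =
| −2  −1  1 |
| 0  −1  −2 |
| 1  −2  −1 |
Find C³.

[[−11, −4, 4], [8, −11, −16], [12, −12, −15]]

C² = [[5, 1, −1], [−2, 5, 4], [−3, 3, 6]]
C³ = [[−11, −4, 4], [8, −11, −16], [12, −12, −15]]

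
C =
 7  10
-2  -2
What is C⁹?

[[96367, 191710], [-38342, -76172]]

tr C = 5 and det C = 6, so the characteristic polynomial is λ² − (5)λ + (6) with roots 2 and 3.
Eigenvectors give P = [[-2, -5], [1, 2]] with P⁻¹ = [[2, 5], [-1, -2]], and C = P·diag(2, 3)·P⁻¹.
Then C⁹ = P·diag(512, 19683)·P⁻¹ = [[-1024, -98415], [512, 39366]] · [[2, 5], [-1, -2]] = [[96367, 191710], [-38342, -76172]].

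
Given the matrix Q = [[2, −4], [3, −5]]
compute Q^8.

tr Q = −3 and det Q = 2, so the characteristic polynomial is λ² − (−3)λ + (2) with roots −1 and −2.
Eigenvectors give P = [[4, 1], [3, 1]] with P⁻¹ = [[1, −1], [−3, 4]], and Q = P·diag(−1, −2)·P⁻¹.
Then Q^8 = P·diag(1, 256)·P⁻¹ = [[4, 256], [3, 256]] · [[1, −1], [−3, 4]] = [[−764, 1020], [−765, 1021]].

[[−764, 1020], [−765, 1021]]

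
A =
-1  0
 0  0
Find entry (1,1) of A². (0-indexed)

0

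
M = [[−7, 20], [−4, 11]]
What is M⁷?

[[−8743, 21860], [−4372, 10931]]

tr M = 4 and det M = 3, so the characteristic polynomial is λ² − (4)λ + (3) with roots 3 and 1.
Eigenvectors give P = [[2, 5], [1, 2]] with P⁻¹ = [[−2, 5], [1, −2]], and M = P·diag(3, 1)·P⁻¹.
Then M⁷ = P·diag(2187, 1)·P⁻¹ = [[4374, 5], [2187, 2]] · [[−2, 5], [1, −2]] = [[−8743, 21860], [−4372, 10931]].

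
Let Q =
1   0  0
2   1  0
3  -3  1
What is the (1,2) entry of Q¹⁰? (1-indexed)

0

Q = I + N where N = [[0, 0, 0], [2, 0, 0], [3, -3, 0]] is strictly lower-triangular, so N³ = 0.
(I + N)¹⁰ = I + 10·N + 45·N² = [[1, 0, 0], [20, 1, 0], [-240, -30, 1]].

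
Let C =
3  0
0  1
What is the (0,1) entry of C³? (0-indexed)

0

C² = [[9, 0], [0, 1]]
C³ = [[27, 0], [0, 1]]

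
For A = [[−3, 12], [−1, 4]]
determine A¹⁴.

A² = A (a projection; rank 1, trace 1), so A¹⁴ = A.

[[−3, 12], [−1, 4]]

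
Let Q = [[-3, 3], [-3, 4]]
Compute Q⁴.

[[-9, 21], [-21, 40]]

Q² = [[0, 3], [-3, 7]]
Q³ = [[-9, 12], [-12, 19]]
Q⁴ = [[-9, 21], [-21, 40]]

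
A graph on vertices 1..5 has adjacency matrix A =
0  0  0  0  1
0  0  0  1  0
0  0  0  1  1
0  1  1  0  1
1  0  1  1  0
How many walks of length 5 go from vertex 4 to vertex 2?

12

The number of length-5 walks from vertex 4 to vertex 2 is entry (4,2) of A^5, where A is the adjacency matrix.
A^2 = [[1, 0, 1, 1, 0], [0, 1, 1, 0, 1], [1, 1, 2, 1, 1], [1, 0, 1, 3, 1], [0, 1, 1, 1, 3]]
A^3 = [[0, 1, 1, 1, 3], [1, 0, 1, 3, 1], [1, 1, 2, 4, 4], [1, 3, 4, 2, 5], [3, 1, 4, 5, 2]]
A^4 = [[3, 1, 4, 5, 2], [1, 3, 4, 2, 5], [4, 4, 8, 7, 7], [5, 2, 7, 12, 7], [2, 5, 7, 7, 12]]
A^5 = [[2, 5, 7, 7, 12], [5, 2, 7, 12, 7], [7, 7, 14, 19, 19], [7, 12, 19, 16, 24], [12, 7, 19, 24, 16]]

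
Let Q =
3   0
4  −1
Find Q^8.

tr Q = 2 and det Q = −3, so the characteristic polynomial is λ² − (2)λ + (−3) with roots −1 and 3.
Eigenvectors give P = [[0, 1], [−1, 1]] with P⁻¹ = [[1, −1], [1, 0]], and Q = P·diag(−1, 3)·P⁻¹.
Then Q^8 = P·diag(1, 6561)·P⁻¹ = [[0, 6561], [−1, 6561]] · [[1, −1], [1, 0]] = [[6561, 0], [6560, 1]].

[[6561, 0], [6560, 1]]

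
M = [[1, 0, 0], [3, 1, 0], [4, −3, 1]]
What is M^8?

M = I + N where N = [[0, 0, 0], [3, 0, 0], [4, −3, 0]] is strictly lower-triangular, so N^3 = 0.
(I + N)^8 = I + 8·N + 28·N^2 = [[1, 0, 0], [24, 1, 0], [−220, −24, 1]].

[[1, 0, 0], [24, 1, 0], [−220, −24, 1]]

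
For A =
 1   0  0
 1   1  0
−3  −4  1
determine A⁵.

A = I + N where N = [[0, 0, 0], [1, 0, 0], [−3, −4, 0]] is strictly lower-triangular, so N³ = 0.
(I + N)⁵ = I + 5·N + 10·N² = [[1, 0, 0], [5, 1, 0], [−55, −20, 1]].

[[1, 0, 0], [5, 1, 0], [−55, −20, 1]]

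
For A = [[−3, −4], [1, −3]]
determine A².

[[5, 24], [−6, 5]]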